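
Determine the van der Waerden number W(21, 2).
W(21, 2) = 21 + 1 = 22

A 2-term AP is any pair of integers, so a monochromatic 2-AP exists iff some colour is used at least twice. With 21 colours, the colouring i ↦ i on {1, ..., 21} uses each colour once, avoiding any monochromatic pair, so W(21, 2) > 21. For {1, ..., 22}, pigeonhole forces two integers of the same colour, which form a monochromatic 2-AP. Hence W(21, 2) = 22.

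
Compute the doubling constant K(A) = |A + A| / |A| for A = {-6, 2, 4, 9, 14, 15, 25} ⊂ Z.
K = |A + A| / |A| = 24/7

Enumerate A + A = {a + b : a, b ∈ A}. With |A| = 7, there are |A|^2 = 49 ordered sum pairs; collecting distinct values, A + A = {-12, -4, -2, 3, 4, 6, 8, 9, 11, 13, 16, 17, 18, 19, 23, 24, 27, 28, 29, 30, 34, 39, 40, 50}, so |A + A| = 24. Thus K = 24/7. For comparison, the minimum possible |A + A| over all 7-element sets is 2·7 − 1 = 13 (so min K = 13/7), attained only by arithmetic progressions.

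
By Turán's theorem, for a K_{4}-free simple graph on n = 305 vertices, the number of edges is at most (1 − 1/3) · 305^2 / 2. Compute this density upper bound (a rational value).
Turán density bound = (2/3) · 305^2/2 = 93025/3 ≈ 31008.3333

Turán's theorem: ex(n, K_{r+1}) is achieved by the complete r-partite Turán graph T(n, r) with parts as balanced as possible, and is at most (1 − 1/r) · n^2/2. For r = 3, n = 305: the density bound is (2/3) · 93025/2 = 93025/3 ≈ 31008.3333. The integer-valued extremum is e(T(305, 3)) = 31008, which is strictly less than the density bound 93025/3 since 3 ∤ 305 (the parts of T(305, 3) cannot all be equal).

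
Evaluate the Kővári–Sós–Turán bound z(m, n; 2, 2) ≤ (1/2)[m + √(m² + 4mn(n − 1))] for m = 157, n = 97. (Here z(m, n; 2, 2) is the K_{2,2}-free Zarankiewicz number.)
z(157, 97; 2, 2) ≤ (1/2)[157 + √(157² + 4·157·97·96)] = (1/2)[157 + √5872585] = 1290.1709

Kővári–Sós–Turán: let r_1, ..., r_157 be the row sums and z = Σ r_i the total number of 1s. Each pair of columns can share at most one row with both entries 1 (else a 2×2 all-ones block appears), so Σ_i C(r_i, 2) ≤ C(97, 2) = 4656. By convexity Σ_i C(r_i, 2) ≥ 157·C(z/157, 2) = z(z − 157)/(2·157), giving z² − 157z − 157·97·96 ≤ 0 and hence z ≤ (1/2)[157 + √(24649 + 4·1461984)] = (1/2)[157 + √5872585] ≈ (1/2)(157 + 2423.3417) = 1290.1709.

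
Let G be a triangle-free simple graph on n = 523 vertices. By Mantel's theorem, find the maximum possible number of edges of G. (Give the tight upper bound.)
ex(523, K_3) = ⌊523^2/4⌋ = 68382

Mantel (1907): a triangle-free graph on n vertices has at most ⌊n^2/4⌋ edges, with equality for the complete bipartite graph K_{⌊n/2⌋, ⌈n/2⌉}. For n = 523: ⌊523^2/4⌋ = ⌊273529/4⌋ = 68382. The extremal graph is K_{261, 262}, which has 261·262 = 68382 edges.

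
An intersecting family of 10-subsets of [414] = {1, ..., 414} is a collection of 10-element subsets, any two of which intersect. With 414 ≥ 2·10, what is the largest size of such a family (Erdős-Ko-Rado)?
max |F| = C(413, 9) = 882406808776026765

Erdős-Ko-Rado (1961): when n ≥ 2k, max |F| = C(n−1, k−1). The bound is attained by the star {A : i ∈ A} for any fixed i ∈ [n]. Here C(414−1, 10−1) = C(413, 9) = 882406808776026765.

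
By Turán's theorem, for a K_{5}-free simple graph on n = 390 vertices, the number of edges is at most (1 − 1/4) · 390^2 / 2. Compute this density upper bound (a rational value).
Turán density bound = (3/4) · 390^2/2 = 114075/2 ≈ 57037.5

Turán's theorem: ex(n, K_{r+1}) is achieved by the complete r-partite Turán graph T(n, r) with parts as balanced as possible, and is at most (1 − 1/r) · n^2/2. For r = 4, n = 390: the density bound is (3/4) · 152100/2 = 114075/2 ≈ 57037.5. The integer-valued extremum is e(T(390, 4)) = 57037, which is strictly less than the density bound 114075/2 since 4 ∤ 390 (the parts of T(390, 4) cannot all be equal).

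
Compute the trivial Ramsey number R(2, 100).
R(2, 100) = 100

R(2, k) = k for all k ≥ 2: in a 2-colouring of K_k, either some edge is red (a red K_2) or all edges are blue (a blue K_k). And K_{99} coloured all-blue has no blue K_100, so R(2, 100) > 99. Hence R(2, 100) = 100.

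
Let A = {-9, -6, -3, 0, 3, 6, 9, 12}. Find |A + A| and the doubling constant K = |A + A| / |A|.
K = |A + A| / |A| = 15/8

Enumerate A + A = {a + b : a, b ∈ A}. With |A| = 8, there are |A|^2 = 64 ordered sum pairs; collecting distinct values, A + A = {-18, -15, -12, -9, -6, -3, 0, 3, 6, 9, 12, 15, 18, 21, 24}, so |A + A| = 15. Thus K = 15/8. Here |A + A| = 2|A| − 1 = 15, the minimum possible — so K = 15/8 is minimal, which holds iff A is an arithmetic progression.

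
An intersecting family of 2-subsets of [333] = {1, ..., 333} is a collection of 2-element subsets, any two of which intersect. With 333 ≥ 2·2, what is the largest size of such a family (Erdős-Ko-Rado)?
max |F| = C(332, 1) = 332

The Erdős-Ko-Rado theorem states: for n ≥ 2k, an intersecting family of k-subsets of an n-element set has size at most C(n − 1, k − 1), with equality for 'star' families {A ⊆ [n] : |A| = k, i ∈ A} (fix an element i). For n = 333, k = 2: C(332, 1) = 332.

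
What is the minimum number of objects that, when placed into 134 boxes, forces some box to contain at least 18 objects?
n = (18 − 1)·134 + 1 = 2279

By the generalised pigeonhole principle, to guarantee some box contains ≥ r objects we need more than (r − 1) · k objects total. Threshold: n = (r − 1) · k + 1. With r = 18 and k = 134: n = 17 · 134 + 1 = 2278 + 1 = 2279. For n = 2278 = 17 · 134, we can put exactly 17 objects in every box, avoiding 18 in any single one — so 2279 is tight.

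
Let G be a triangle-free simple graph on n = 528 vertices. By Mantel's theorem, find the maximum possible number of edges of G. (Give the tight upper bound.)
ex(528, K_3) = ⌊528^2/4⌋ = 69696

Mantel (1907): a triangle-free graph on n vertices has at most ⌊n^2/4⌋ edges, with equality for the complete bipartite graph K_{⌊n/2⌋, ⌈n/2⌉}. For n = 528: ⌊528^2/4⌋ = ⌊278784/4⌋ = 69696. The extremal graph is K_{264, 264}, which has 264·264 = 69696 edges.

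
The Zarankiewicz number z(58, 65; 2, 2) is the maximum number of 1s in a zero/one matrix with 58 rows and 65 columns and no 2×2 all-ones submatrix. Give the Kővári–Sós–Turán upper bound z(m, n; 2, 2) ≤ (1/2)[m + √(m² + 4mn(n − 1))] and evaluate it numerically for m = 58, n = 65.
z(58, 65; 2, 2) ≤ (1/2)[58 + √(58² + 4·58·65·64)] = (1/2)[58 + √968484] = 521.0579

Kővári–Sós–Turán: let r_1, ..., r_58 be the row sums and z = Σ r_i the total number of 1s. Each pair of columns can share at most one row with both entries 1 (else a 2×2 all-ones block appears), so Σ_i C(r_i, 2) ≤ C(65, 2) = 2080. By convexity Σ_i C(r_i, 2) ≥ 58·C(z/58, 2) = z(z − 58)/(2·58), giving z² − 58z − 58·65·64 ≤ 0 and hence z ≤ (1/2)[58 + √(3364 + 4·241280)] = (1/2)[58 + √968484] ≈ (1/2)(58 + 984.1158) = 521.0579.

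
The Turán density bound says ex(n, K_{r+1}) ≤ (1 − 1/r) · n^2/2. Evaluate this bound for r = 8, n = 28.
Turán density bound = (7/8) · 28^2/2 = 343

Turán's theorem: ex(n, K_{r+1}) is achieved by the complete r-partite Turán graph T(n, r) with parts as balanced as possible, and is at most (1 − 1/r) · n^2/2. For r = 8, n = 28: the density bound is (7/8) · 784/2 = 343. The integer-valued extremum is e(T(28, 8)) = 342, which is strictly less than the density bound 343 since 8 ∤ 28 (the parts of T(28, 8) cannot all be equal).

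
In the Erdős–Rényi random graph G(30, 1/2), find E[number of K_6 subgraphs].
E[# K_6] = C(30, 6) · (1/2)^C(6, 2) = 593775 / 2^15 ≈ 18.120575

For each 6-subset S of vertices (there are C(30, 6) = 593775 such S), let X_S = 1 if S induces a K_6 (all C(6, 2) = 15 edges present). Then P(X_S = 1) = (1/2)^15 = 1/32768. By linearity of expectation, E[# K_6] = C(30, 6) · (1/2)^15 = 593775 / 32768 ≈ 18.120575.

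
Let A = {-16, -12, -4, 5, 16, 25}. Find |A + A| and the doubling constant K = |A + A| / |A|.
K = |A + A| / |A| = 20/6 = 10/3

Enumerate A + A = {a + b : a, b ∈ A}. With |A| = 6, there are |A|^2 = 36 ordered sum pairs; collecting distinct values, A + A = {-32, -28, -24, -20, -16, -11, -8, -7, 0, 1, 4, 9, 10, 12, 13, 21, 30, 32, 41, 50}, so |A + A| = 20. Thus K = 20/6 = 10/3. For comparison, the minimum possible |A + A| over all 6-element sets is 2·6 − 1 = 11 (so min K = 11/6), attained only by arithmetic progressions.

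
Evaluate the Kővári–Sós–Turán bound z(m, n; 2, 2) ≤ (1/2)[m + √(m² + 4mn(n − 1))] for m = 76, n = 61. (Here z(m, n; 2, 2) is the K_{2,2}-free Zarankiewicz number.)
z(76, 61; 2, 2) ≤ (1/2)[76 + √(76² + 4·76·61·60)] = (1/2)[76 + √1118416] = 566.7759

Kővári–Sós–Turán: let r_1, ..., r_76 be the row sums and z = Σ r_i the total number of 1s. Each pair of columns can share at most one row with both entries 1 (else a 2×2 all-ones block appears), so Σ_i C(r_i, 2) ≤ C(61, 2) = 1830. By convexity Σ_i C(r_i, 2) ≥ 76·C(z/76, 2) = z(z − 76)/(2·76), giving z² − 76z − 76·61·60 ≤ 0 and hence z ≤ (1/2)[76 + √(5776 + 4·278160)] = (1/2)[76 + √1118416] ≈ (1/2)(76 + 1057.5519) = 566.7759.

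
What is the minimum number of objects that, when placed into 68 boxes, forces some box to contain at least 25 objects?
n = (25 − 1)·68 + 1 = 1633

By the generalised pigeonhole principle, to guarantee some box contains ≥ r objects we need more than (r − 1) · k objects total. Threshold: n = (r − 1) · k + 1. With r = 25 and k = 68: n = 24 · 68 + 1 = 1632 + 1 = 1633. For n = 1632 = 24 · 68, we can put exactly 24 objects in every box, avoiding 25 in any single one — so 1633 is tight.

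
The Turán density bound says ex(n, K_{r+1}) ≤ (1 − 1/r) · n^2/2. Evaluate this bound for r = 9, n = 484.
Turán density bound = (8/9) · 484^2/2 = 937024/9 ≈ 104113.7778

Turán's theorem: ex(n, K_{r+1}) is achieved by the complete r-partite Turán graph T(n, r) with parts as balanced as possible, and is at most (1 − 1/r) · n^2/2. For r = 9, n = 484: the density bound is (8/9) · 234256/2 = 937024/9 ≈ 104113.7778. The integer-valued extremum is e(T(484, 9)) = 104113, which is strictly less than the density bound 937024/9 since 9 ∤ 484 (the parts of T(484, 9) cannot all be equal).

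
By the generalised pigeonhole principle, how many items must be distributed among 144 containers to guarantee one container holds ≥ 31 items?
n = (31 − 1)·144 + 1 = 4321

By the generalised pigeonhole principle, to guarantee some box contains ≥ r objects we need more than (r − 1) · k objects total. Threshold: n = (r − 1) · k + 1. With r = 31 and k = 144: n = 30 · 144 + 1 = 4320 + 1 = 4321. For n = 4320 = 30 · 144, we can put exactly 30 objects in every box, avoiding 31 in any single one — so 4321 is tight.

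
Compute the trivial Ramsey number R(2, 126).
R(2, 126) = 126

R(2, k) = k for all k ≥ 2: in a 2-colouring of K_k, either some edge is red (a red K_2) or all edges are blue (a blue K_k). And K_{125} coloured all-blue has no blue K_126, so R(2, 126) > 125. Hence R(2, 126) = 126.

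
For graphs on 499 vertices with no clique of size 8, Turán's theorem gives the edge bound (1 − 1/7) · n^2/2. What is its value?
Turán density bound = (6/7) · 499^2/2 = 747003/7 ≈ 106714.7143

Turán's theorem: ex(n, K_{r+1}) is achieved by the complete r-partite Turán graph T(n, r) with parts as balanced as possible, and is at most (1 − 1/r) · n^2/2. For r = 7, n = 499: the density bound is (6/7) · 249001/2 = 747003/7 ≈ 106714.7143. The integer-valued extremum is e(T(499, 7)) = 106714, which is strictly less than the density bound 747003/7 since 7 ∤ 499 (the parts of T(499, 7) cannot all be equal).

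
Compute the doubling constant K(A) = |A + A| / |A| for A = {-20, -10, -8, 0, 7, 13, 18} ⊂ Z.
K = |A + A| / |A| = 27/7

Enumerate A + A = {a + b : a, b ∈ A}. With |A| = 7, there are |A|^2 = 49 ordered sum pairs; collecting distinct values, A + A = {-40, -30, -28, -20, -18, -16, -13, -10, -8, -7, -3, -2, -1, 0, 3, 5, 7, 8, 10, 13, 14, 18, 20, 25, 26, 31, 36}, so |A + A| = 27. Thus K = 27/7. For comparison, the minimum possible |A + A| over all 7-element sets is 2·7 − 1 = 13 (so min K = 13/7), attained only by arithmetic progressions.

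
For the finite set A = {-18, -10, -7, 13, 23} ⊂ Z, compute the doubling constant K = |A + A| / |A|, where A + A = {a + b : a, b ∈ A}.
K = |A + A| / |A| = 15/5 = 3

Enumerate A + A = {a + b : a, b ∈ A}. With |A| = 5, there are |A|^2 = 25 ordered sum pairs; collecting distinct values, A + A = {-36, -28, -25, -20, -17, -14, -5, 3, 5, 6, 13, 16, 26, 36, 46}, so |A + A| = 15. Thus K = 15/5 = 3. For comparison, the minimum possible |A + A| over all 5-element sets is 2·5 − 1 = 9 (so min K = 9/5), attained only by arithmetic progressions.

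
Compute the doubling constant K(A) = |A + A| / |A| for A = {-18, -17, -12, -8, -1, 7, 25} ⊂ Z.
K = |A + A| / |A| = 28/7 = 4

Enumerate A + A = {a + b : a, b ∈ A}. With |A| = 7, there are |A|^2 = 49 ordered sum pairs; collecting distinct values, A + A = {-36, -35, -34, -30, -29, -26, -25, -24, -20, -19, -18, -16, -13, -11, -10, -9, -5, -2, -1, 6, 7, 8, 13, 14, 17, 24, 32, 50}, so |A + A| = 28. Thus K = 28/7 = 4. For comparison, the minimum possible |A + A| over all 7-element sets is 2·7 − 1 = 13 (so min K = 13/7), attained only by arithmetic progressions.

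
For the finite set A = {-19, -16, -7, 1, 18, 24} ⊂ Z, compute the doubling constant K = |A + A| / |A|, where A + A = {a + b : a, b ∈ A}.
K = |A + A| / |A| = 20/6 = 10/3

Enumerate A + A = {a + b : a, b ∈ A}. With |A| = 6, there are |A|^2 = 36 ordered sum pairs; collecting distinct values, A + A = {-38, -35, -32, -26, -23, -18, -15, -14, -6, -1, 2, 5, 8, 11, 17, 19, 25, 36, 42, 48}, so |A + A| = 20. Thus K = 20/6 = 10/3. For comparison, the minimum possible |A + A| over all 6-element sets is 2·6 − 1 = 11 (so min K = 11/6), attained only by arithmetic progressions.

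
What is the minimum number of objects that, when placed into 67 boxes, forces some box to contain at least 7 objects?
n = (7 − 1)·67 + 1 = 403

By the generalised pigeonhole principle, to guarantee some box contains ≥ r objects we need more than (r − 1) · k objects total. Threshold: n = (r − 1) · k + 1. With r = 7 and k = 67: n = 6 · 67 + 1 = 402 + 1 = 403. For n = 402 = 6 · 67, we can put exactly 6 objects in every box, avoiding 7 in any single one — so 403 is tight.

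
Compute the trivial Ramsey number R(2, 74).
R(2, 74) = 74

R(2, k) = k for all k ≥ 2: in a 2-colouring of K_k, either some edge is red (a red K_2) or all edges are blue (a blue K_k). And K_{73} coloured all-blue has no blue K_74, so R(2, 74) > 73. Hence R(2, 74) = 74.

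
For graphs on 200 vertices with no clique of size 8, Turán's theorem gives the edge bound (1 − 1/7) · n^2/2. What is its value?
Turán density bound = (6/7) · 200^2/2 = 120000/7 ≈ 17142.8571

Turán's theorem: ex(n, K_{r+1}) is achieved by the complete r-partite Turán graph T(n, r) with parts as balanced as possible, and is at most (1 − 1/r) · n^2/2. For r = 7, n = 200: the density bound is (6/7) · 40000/2 = 120000/7 ≈ 17142.8571. The integer-valued extremum is e(T(200, 7)) = 17142, which is strictly less than the density bound 120000/7 since 7 ∤ 200 (the parts of T(200, 7) cannot all be equal).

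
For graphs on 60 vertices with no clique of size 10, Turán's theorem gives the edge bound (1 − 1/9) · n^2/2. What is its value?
Turán density bound = (8/9) · 60^2/2 = 1600

Turán's theorem: ex(n, K_{r+1}) is achieved by the complete r-partite Turán graph T(n, r) with parts as balanced as possible, and is at most (1 − 1/r) · n^2/2. For r = 9, n = 60: the density bound is (8/9) · 3600/2 = 1600. The integer-valued extremum is e(T(60, 9)) = 1599, which is strictly less than the density bound 1600 since 9 ∤ 60 (the parts of T(60, 9) cannot all be equal).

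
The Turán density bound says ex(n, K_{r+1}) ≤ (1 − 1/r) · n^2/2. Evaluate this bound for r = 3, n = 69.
Turán density bound = (2/3) · 69^2/2 = 1587

Turán's theorem: ex(n, K_{r+1}) is achieved by the complete r-partite Turán graph T(n, r) with parts as balanced as possible, and is at most (1 − 1/r) · n^2/2. For r = 3, n = 69: the density bound is (2/3) · 4761/2 = 1587. Since 3 ∣ 69, the Turán graph T(69, 3) has parts of equal size 23, and its edge count e(T(69, 3)) = 1587 attains the density bound exactly.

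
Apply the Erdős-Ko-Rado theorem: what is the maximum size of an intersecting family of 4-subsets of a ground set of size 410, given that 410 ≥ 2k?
max |F| = C(409, 3) = 11319484

The Erdős-Ko-Rado theorem states: for n ≥ 2k, an intersecting family of k-subsets of an n-element set has size at most C(n − 1, k − 1), with equality for 'star' families {A ⊆ [n] : |A| = k, i ∈ A} (fix an element i). For n = 410, k = 4: C(409, 3) = 11319484.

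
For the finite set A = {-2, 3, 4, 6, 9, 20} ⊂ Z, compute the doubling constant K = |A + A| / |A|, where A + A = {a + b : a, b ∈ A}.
K = |A + A| / |A| = 18/6 = 3

Enumerate A + A = {a + b : a, b ∈ A}. With |A| = 6, there are |A|^2 = 36 ordered sum pairs; collecting distinct values, A + A = {-4, 1, 2, 4, 6, 7, 8, 9, 10, 12, 13, 15, 18, 23, 24, 26, 29, 40}, so |A + A| = 18. Thus K = 18/6 = 3. For comparison, the minimum possible |A + A| over all 6-element sets is 2·6 − 1 = 11 (so min K = 11/6), attained only by arithmetic progressions.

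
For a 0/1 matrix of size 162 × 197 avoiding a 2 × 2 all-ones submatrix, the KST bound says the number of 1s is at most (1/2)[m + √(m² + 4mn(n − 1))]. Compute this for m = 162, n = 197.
z(162, 197; 2, 2) ≤ (1/2)[162 + √(162² + 4·162·197·196)] = (1/2)[162 + √25046820] = 2583.3399

Kővári–Sós–Turán: let r_1, ..., r_162 be the row sums and z = Σ r_i the total number of 1s. Each pair of columns can share at most one row with both entries 1 (else a 2×2 all-ones block appears), so Σ_i C(r_i, 2) ≤ C(197, 2) = 19306. By convexity Σ_i C(r_i, 2) ≥ 162·C(z/162, 2) = z(z − 162)/(2·162), giving z² − 162z − 162·197·196 ≤ 0 and hence z ≤ (1/2)[162 + √(26244 + 4·6255144)] = (1/2)[162 + √25046820] ≈ (1/2)(162 + 5004.6798) = 2583.3399.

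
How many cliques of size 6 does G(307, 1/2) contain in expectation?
E[# K_6] = C(307, 6) · (1/2)^C(6, 2) = 1107006828852 / 2^15 = 276751707213/8192 ≈ 33783167.384399

For each 6-subset S of vertices (there are C(307, 6) = 1107006828852 such S), let X_S = 1 if S induces a K_6 (all C(6, 2) = 15 edges present). Then P(X_S = 1) = (1/2)^15 = 1/32768. By linearity of expectation, E[# K_6] = C(307, 6) · (1/2)^15 = 1107006828852 / 32768 = 276751707213/8192 ≈ 33783167.384399.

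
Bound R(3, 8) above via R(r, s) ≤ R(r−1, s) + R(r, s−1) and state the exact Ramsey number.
R(3, 8) ≤ R(2, 8) + R(3, 7) = 8 + 23 = 31; exact value R(3, 8) = 28.

The Erdős–Szekeres recurrence R(r, s) ≤ R(r−1, s) + R(r, s−1) applied to (r, s) = (3, 8) gives
  R(3, 8) ≤ R(2, 8) + R(3, 7) = 8 + 23 = 31.
(Recall R(2, k) = k and R is symmetric.) The recurrence is not tight here (it gives 31, but the exact value is R(3, 8) = 28); the tight upper bound requires a sharper argument than the simple recurrence, combined with a lower-bound construction on K_{27}.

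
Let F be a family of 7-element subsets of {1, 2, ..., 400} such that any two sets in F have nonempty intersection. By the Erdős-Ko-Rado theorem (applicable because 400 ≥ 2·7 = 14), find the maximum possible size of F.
max |F| = C(399, 6) = 5396379471021

Erdős-Ko-Rado (1961): when n ≥ 2k, max |F| = C(n−1, k−1). The bound is attained by the star {A : i ∈ A} for any fixed i ∈ [n]. Here C(400−1, 7−1) = C(399, 6) = 5396379471021.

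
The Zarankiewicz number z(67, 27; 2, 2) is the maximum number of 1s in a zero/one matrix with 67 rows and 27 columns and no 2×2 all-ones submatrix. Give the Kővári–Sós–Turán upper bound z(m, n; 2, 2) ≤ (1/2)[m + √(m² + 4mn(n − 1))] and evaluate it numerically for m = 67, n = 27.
z(67, 27; 2, 2) ≤ (1/2)[67 + √(67² + 4·67·27·26)] = (1/2)[67 + √192625] = 252.9453

Kővári–Sós–Turán: let r_1, ..., r_67 be the row sums and z = Σ r_i the total number of 1s. Each pair of columns can share at most one row with both entries 1 (else a 2×2 all-ones block appears), so Σ_i C(r_i, 2) ≤ C(27, 2) = 351. By convexity Σ_i C(r_i, 2) ≥ 67·C(z/67, 2) = z(z − 67)/(2·67), giving z² − 67z − 67·27·26 ≤ 0 and hence z ≤ (1/2)[67 + √(4489 + 4·47034)] = (1/2)[67 + √192625] ≈ (1/2)(67 + 438.8906) = 252.9453.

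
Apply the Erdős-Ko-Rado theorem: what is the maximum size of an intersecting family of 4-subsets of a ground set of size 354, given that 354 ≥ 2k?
max |F| = C(353, 3) = 7268976

The Erdős-Ko-Rado theorem states: for n ≥ 2k, an intersecting family of k-subsets of an n-element set has size at most C(n − 1, k − 1), with equality for 'star' families {A ⊆ [n] : |A| = k, i ∈ A} (fix an element i). For n = 354, k = 4: C(353, 3) = 7268976.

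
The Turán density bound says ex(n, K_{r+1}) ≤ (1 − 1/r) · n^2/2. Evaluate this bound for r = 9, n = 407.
Turán density bound = (8/9) · 407^2/2 = 662596/9 ≈ 73621.7778

Turán's theorem: ex(n, K_{r+1}) is achieved by the complete r-partite Turán graph T(n, r) with parts as balanced as possible, and is at most (1 − 1/r) · n^2/2. For r = 9, n = 407: the density bound is (8/9) · 165649/2 = 662596/9 ≈ 73621.7778. The integer-valued extremum is e(T(407, 9)) = 73621, which is strictly less than the density bound 662596/9 since 9 ∤ 407 (the parts of T(407, 9) cannot all be equal).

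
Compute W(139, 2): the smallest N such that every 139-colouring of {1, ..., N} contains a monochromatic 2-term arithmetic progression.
W(139, 2) = 139 + 1 = 140

A 2-term AP is any pair of integers, so a monochromatic 2-AP exists iff some colour is used at least twice. With 139 colours, the colouring i ↦ i on {1, ..., 139} uses each colour once, avoiding any monochromatic pair, so W(139, 2) > 139. For {1, ..., 140}, pigeonhole forces two integers of the same colour, which form a monochromatic 2-AP. Hence W(139, 2) = 140.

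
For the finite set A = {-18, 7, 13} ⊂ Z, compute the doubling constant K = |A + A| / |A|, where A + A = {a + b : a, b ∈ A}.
K = |A + A| / |A| = 6/3 = 2

Enumerate A + A = {a + b : a, b ∈ A}. With |A| = 3, there are |A|^2 = 9 ordered sum pairs; collecting distinct values, A + A = {-36, -11, -5, 14, 20, 26}, so |A + A| = 6. Thus K = 6/3 = 2. For comparison, the minimum possible |A + A| over all 3-element sets is 2·3 − 1 = 5 (so min K = 5/3), attained only by arithmetic progressions.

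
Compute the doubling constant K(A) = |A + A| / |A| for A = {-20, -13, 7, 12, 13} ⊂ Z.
K = |A + A| / |A| = 15/5 = 3

Enumerate A + A = {a + b : a, b ∈ A}. With |A| = 5, there are |A|^2 = 25 ordered sum pairs; collecting distinct values, A + A = {-40, -33, -26, -13, -8, -7, -6, -1, 0, 14, 19, 20, 24, 25, 26}, so |A + A| = 15. Thus K = 15/5 = 3. For comparison, the minimum possible |A + A| over all 5-element sets is 2·5 − 1 = 9 (so min K = 9/5), attained only by arithmetic progressions.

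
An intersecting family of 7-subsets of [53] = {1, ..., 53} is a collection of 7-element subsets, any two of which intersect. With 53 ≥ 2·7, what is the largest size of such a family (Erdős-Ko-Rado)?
max |F| = C(52, 6) = 20358520

The Erdős-Ko-Rado theorem states: for n ≥ 2k, an intersecting family of k-subsets of an n-element set has size at most C(n − 1, k − 1), with equality for 'star' families {A ⊆ [n] : |A| = k, i ∈ A} (fix an element i). For n = 53, k = 7: C(52, 6) = 20358520.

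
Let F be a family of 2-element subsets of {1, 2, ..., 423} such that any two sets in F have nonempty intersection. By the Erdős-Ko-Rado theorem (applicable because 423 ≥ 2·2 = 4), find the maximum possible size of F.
max |F| = C(422, 1) = 422

Erdős-Ko-Rado (1961): when n ≥ 2k, max |F| = C(n−1, k−1). The bound is attained by the star {A : i ∈ A} for any fixed i ∈ [n]. Here C(423−1, 2−1) = C(422, 1) = 422.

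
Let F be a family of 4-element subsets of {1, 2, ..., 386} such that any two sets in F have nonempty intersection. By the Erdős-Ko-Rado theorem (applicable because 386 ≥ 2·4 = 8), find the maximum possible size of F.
max |F| = C(385, 3) = 9437120

Erdős-Ko-Rado (1961): when n ≥ 2k, max |F| = C(n−1, k−1). The bound is attained by the star {A : i ∈ A} for any fixed i ∈ [n]. Here C(386−1, 4−1) = C(385, 3) = 9437120.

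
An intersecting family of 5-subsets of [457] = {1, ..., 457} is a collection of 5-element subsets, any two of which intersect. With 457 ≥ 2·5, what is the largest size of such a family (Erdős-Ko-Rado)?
max |F| = C(456, 4) = 1777947990

The Erdős-Ko-Rado theorem states: for n ≥ 2k, an intersecting family of k-subsets of an n-element set has size at most C(n − 1, k − 1), with equality for 'star' families {A ⊆ [n] : |A| = k, i ∈ A} (fix an element i). For n = 457, k = 5: C(456, 4) = 1777947990.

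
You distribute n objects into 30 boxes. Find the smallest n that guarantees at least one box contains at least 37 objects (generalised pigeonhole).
n = (37 − 1)·30 + 1 = 1081

By the generalised pigeonhole principle, to guarantee some box contains ≥ r objects we need more than (r − 1) · k objects total. Threshold: n = (r − 1) · k + 1. With r = 37 and k = 30: n = 36 · 30 + 1 = 1080 + 1 = 1081. For n = 1080 = 36 · 30, we can put exactly 36 objects in every box, avoiding 37 in any single one — so 1081 is tight.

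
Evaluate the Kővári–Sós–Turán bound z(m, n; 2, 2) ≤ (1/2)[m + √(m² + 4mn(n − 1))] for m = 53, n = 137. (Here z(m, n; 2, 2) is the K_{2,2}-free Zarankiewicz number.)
z(53, 137; 2, 2) ≤ (1/2)[53 + √(53² + 4·53·137·136)] = (1/2)[53 + √3952793] = 1020.5816

Kővári–Sós–Turán: let r_1, ..., r_53 be the row sums and z = Σ r_i the total number of 1s. Each pair of columns can share at most one row with both entries 1 (else a 2×2 all-ones block appears), so Σ_i C(r_i, 2) ≤ C(137, 2) = 9316. By convexity Σ_i C(r_i, 2) ≥ 53·C(z/53, 2) = z(z − 53)/(2·53), giving z² − 53z − 53·137·136 ≤ 0 and hence z ≤ (1/2)[53 + √(2809 + 4·987496)] = (1/2)[53 + √3952793] ≈ (1/2)(53 + 1988.1632) = 1020.5816.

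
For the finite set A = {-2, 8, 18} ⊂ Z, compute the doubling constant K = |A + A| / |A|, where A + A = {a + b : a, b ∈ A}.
K = |A + A| / |A| = 5/3

Enumerate A + A = {a + b : a, b ∈ A}. With |A| = 3, there are |A|^2 = 9 ordered sum pairs; collecting distinct values, A + A = {-4, 6, 16, 26, 36}, so |A + A| = 5. Thus K = 5/3. Here |A + A| = 2|A| − 1 = 5, the minimum possible — so K = 5/3 is minimal, which holds iff A is an arithmetic progression.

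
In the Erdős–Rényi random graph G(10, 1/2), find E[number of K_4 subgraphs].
E[# K_4] = C(10, 4) · (1/2)^C(4, 2) = 210 / 2^6 = 105/32 = 3.28125

For each 4-subset S of vertices (there are C(10, 4) = 210 such S), let X_S = 1 if S induces a K_4 (all C(4, 2) = 6 edges present). Then P(X_S = 1) = (1/2)^6 = 1/64. By linearity of expectation, E[# K_4] = C(10, 4) · (1/2)^6 = 210 / 64 = 105/32 = 3.28125.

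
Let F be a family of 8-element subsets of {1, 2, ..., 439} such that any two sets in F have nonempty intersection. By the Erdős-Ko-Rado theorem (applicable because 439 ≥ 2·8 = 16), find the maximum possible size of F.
max |F| = C(438, 7) = 584739093226896

Erdős-Ko-Rado (1961): when n ≥ 2k, max |F| = C(n−1, k−1). The bound is attained by the star {A : i ∈ A} for any fixed i ∈ [n]. Here C(439−1, 8−1) = C(438, 7) = 584739093226896.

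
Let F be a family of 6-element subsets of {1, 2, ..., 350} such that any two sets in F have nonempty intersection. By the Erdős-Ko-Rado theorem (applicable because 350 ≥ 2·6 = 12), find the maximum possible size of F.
max |F| = C(349, 5) = 41922588819

Erdős-Ko-Rado (1961): when n ≥ 2k, max |F| = C(n−1, k−1). The bound is attained by the star {A : i ∈ A} for any fixed i ∈ [n]. Here C(350−1, 6−1) = C(349, 5) = 41922588819.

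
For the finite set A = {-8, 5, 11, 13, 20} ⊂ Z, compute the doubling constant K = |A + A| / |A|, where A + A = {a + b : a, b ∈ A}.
K = |A + A| / |A| = 15/5 = 3

Enumerate A + A = {a + b : a, b ∈ A}. With |A| = 5, there are |A|^2 = 25 ordered sum pairs; collecting distinct values, A + A = {-16, -3, 3, 5, 10, 12, 16, 18, 22, 24, 25, 26, 31, 33, 40}, so |A + A| = 15. Thus K = 15/5 = 3. For comparison, the minimum possible |A + A| over all 5-element sets is 2·5 − 1 = 9 (so min K = 9/5), attained only by arithmetic progressions.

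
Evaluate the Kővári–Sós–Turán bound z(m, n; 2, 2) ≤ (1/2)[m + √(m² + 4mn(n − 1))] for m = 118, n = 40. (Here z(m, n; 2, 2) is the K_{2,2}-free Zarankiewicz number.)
z(118, 40; 2, 2) ≤ (1/2)[118 + √(118² + 4·118·40·39)] = (1/2)[118 + √750244] = 492.0831

Kővári–Sós–Turán: let r_1, ..., r_118 be the row sums and z = Σ r_i the total number of 1s. Each pair of columns can share at most one row with both entries 1 (else a 2×2 all-ones block appears), so Σ_i C(r_i, 2) ≤ C(40, 2) = 780. By convexity Σ_i C(r_i, 2) ≥ 118·C(z/118, 2) = z(z − 118)/(2·118), giving z² − 118z − 118·40·39 ≤ 0 and hence z ≤ (1/2)[118 + √(13924 + 4·184080)] = (1/2)[118 + √750244] ≈ (1/2)(118 + 866.1663) = 492.0831.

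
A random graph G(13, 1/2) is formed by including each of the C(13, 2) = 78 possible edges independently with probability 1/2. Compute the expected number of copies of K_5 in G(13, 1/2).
E[# K_5] = C(13, 5) · (1/2)^C(5, 2) = 1287 / 2^10 ≈ 1.256836

For each 5-subset S of vertices (there are C(13, 5) = 1287 such S), let X_S = 1 if S induces a K_5 (all C(5, 2) = 10 edges present). Then P(X_S = 1) = (1/2)^10 = 1/1024. By linearity of expectation, E[# K_5] = C(13, 5) · (1/2)^10 = 1287 / 1024 ≈ 1.256836.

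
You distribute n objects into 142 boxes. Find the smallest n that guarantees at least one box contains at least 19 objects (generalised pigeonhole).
n = (19 − 1)·142 + 1 = 2557

By the generalised pigeonhole principle, to guarantee some box contains ≥ r objects we need more than (r − 1) · k objects total. Threshold: n = (r − 1) · k + 1. With r = 19 and k = 142: n = 18 · 142 + 1 = 2556 + 1 = 2557. For n = 2556 = 18 · 142, we can put exactly 18 objects in every box, avoiding 19 in any single one — so 2557 is tight.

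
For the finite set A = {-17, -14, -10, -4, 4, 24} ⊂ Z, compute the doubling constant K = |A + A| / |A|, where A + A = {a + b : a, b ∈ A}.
K = |A + A| / |A| = 21/6 = 7/2

Enumerate A + A = {a + b : a, b ∈ A}. With |A| = 6, there are |A|^2 = 36 ordered sum pairs; collecting distinct values, A + A = {-34, -31, -28, -27, -24, -21, -20, -18, -14, -13, -10, -8, -6, 0, 7, 8, 10, 14, 20, 28, 48}, so |A + A| = 21. Thus K = 21/6 = 7/2. For comparison, the minimum possible |A + A| over all 6-element sets is 2·6 − 1 = 11 (so min K = 11/6), attained only by arithmetic progressions.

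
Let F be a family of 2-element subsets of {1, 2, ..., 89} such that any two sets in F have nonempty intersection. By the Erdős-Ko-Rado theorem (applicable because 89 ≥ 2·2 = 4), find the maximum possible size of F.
max |F| = C(88, 1) = 88

Erdős-Ko-Rado (1961): when n ≥ 2k, max |F| = C(n−1, k−1). The bound is attained by the star {A : i ∈ A} for any fixed i ∈ [n]. Here C(89−1, 2−1) = C(88, 1) = 88.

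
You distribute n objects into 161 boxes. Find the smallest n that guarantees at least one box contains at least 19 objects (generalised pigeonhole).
n = (19 − 1)·161 + 1 = 2899

By the generalised pigeonhole principle, to guarantee some box contains ≥ r objects we need more than (r − 1) · k objects total. Threshold: n = (r − 1) · k + 1. With r = 19 and k = 161: n = 18 · 161 + 1 = 2898 + 1 = 2899. For n = 2898 = 18 · 161, we can put exactly 18 objects in every box, avoiding 19 in any single one — so 2899 is tight.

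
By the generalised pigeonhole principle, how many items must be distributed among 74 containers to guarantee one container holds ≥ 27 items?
n = (27 − 1)·74 + 1 = 1925

By the generalised pigeonhole principle, to guarantee some box contains ≥ r objects we need more than (r − 1) · k objects total. Threshold: n = (r − 1) · k + 1. With r = 27 and k = 74: n = 26 · 74 + 1 = 1924 + 1 = 1925. For n = 1924 = 26 · 74, we can put exactly 26 objects in every box, avoiding 27 in any single one — so 1925 is tight.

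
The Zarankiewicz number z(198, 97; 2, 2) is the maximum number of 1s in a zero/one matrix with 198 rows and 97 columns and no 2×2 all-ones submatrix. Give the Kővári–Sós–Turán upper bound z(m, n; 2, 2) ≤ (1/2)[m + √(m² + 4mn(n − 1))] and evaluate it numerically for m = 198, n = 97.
z(198, 97; 2, 2) ≤ (1/2)[198 + √(198² + 4·198·97·96)] = (1/2)[198 + √7414308] = 1460.4613

Kővári–Sós–Turán: let r_1, ..., r_198 be the row sums and z = Σ r_i the total number of 1s. Each pair of columns can share at most one row with both entries 1 (else a 2×2 all-ones block appears), so Σ_i C(r_i, 2) ≤ C(97, 2) = 4656. By convexity Σ_i C(r_i, 2) ≥ 198·C(z/198, 2) = z(z − 198)/(2·198), giving z² − 198z − 198·97·96 ≤ 0 and hence z ≤ (1/2)[198 + √(39204 + 4·1843776)] = (1/2)[198 + √7414308] ≈ (1/2)(198 + 2722.9227) = 1460.4613.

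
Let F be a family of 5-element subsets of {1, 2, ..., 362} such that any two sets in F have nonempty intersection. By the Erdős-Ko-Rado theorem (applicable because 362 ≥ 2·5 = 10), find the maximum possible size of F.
max |F| = C(361, 4) = 695946630

The Erdős-Ko-Rado theorem states: for n ≥ 2k, an intersecting family of k-subsets of an n-element set has size at most C(n − 1, k − 1), with equality for 'star' families {A ⊆ [n] : |A| = k, i ∈ A} (fix an element i). For n = 362, k = 5: C(361, 4) = 695946630.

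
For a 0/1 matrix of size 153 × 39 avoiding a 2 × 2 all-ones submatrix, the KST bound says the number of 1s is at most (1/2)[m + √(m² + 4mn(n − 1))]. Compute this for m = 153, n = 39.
z(153, 39; 2, 2) ≤ (1/2)[153 + √(153² + 4·153·39·38)] = (1/2)[153 + √930393] = 558.7844

Kővári–Sós–Turán: let r_1, ..., r_153 be the row sums and z = Σ r_i the total number of 1s. Each pair of columns can share at most one row with both entries 1 (else a 2×2 all-ones block appears), so Σ_i C(r_i, 2) ≤ C(39, 2) = 741. By convexity Σ_i C(r_i, 2) ≥ 153·C(z/153, 2) = z(z − 153)/(2·153), giving z² − 153z − 153·39·38 ≤ 0 and hence z ≤ (1/2)[153 + √(23409 + 4·226746)] = (1/2)[153 + √930393] ≈ (1/2)(153 + 964.5688) = 558.7844.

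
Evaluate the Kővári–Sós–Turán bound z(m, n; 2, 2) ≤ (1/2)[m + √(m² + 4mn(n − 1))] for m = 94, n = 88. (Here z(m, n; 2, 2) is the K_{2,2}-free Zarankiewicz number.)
z(94, 88; 2, 2) ≤ (1/2)[94 + √(94² + 4·94·88·87)] = (1/2)[94 + √2887492] = 896.6311

Kővári–Sós–Turán: let r_1, ..., r_94 be the row sums and z = Σ r_i the total number of 1s. Each pair of columns can share at most one row with both entries 1 (else a 2×2 all-ones block appears), so Σ_i C(r_i, 2) ≤ C(88, 2) = 3828. By convexity Σ_i C(r_i, 2) ≥ 94·C(z/94, 2) = z(z − 94)/(2·94), giving z² − 94z − 94·88·87 ≤ 0 and hence z ≤ (1/2)[94 + √(8836 + 4·719664)] = (1/2)[94 + √2887492] ≈ (1/2)(94 + 1699.2622) = 896.6311.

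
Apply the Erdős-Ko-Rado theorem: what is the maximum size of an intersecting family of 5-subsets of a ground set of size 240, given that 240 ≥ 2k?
max |F| = C(239, 4) = 132563501

Erdős-Ko-Rado (1961): when n ≥ 2k, max |F| = C(n−1, k−1). The bound is attained by the star {A : i ∈ A} for any fixed i ∈ [n]. Here C(240−1, 5−1) = C(239, 4) = 132563501.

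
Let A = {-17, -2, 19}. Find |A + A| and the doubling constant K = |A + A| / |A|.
K = |A + A| / |A| = 6/3 = 2

Enumerate A + A = {a + b : a, b ∈ A}. With |A| = 3, there are |A|^2 = 9 ordered sum pairs; collecting distinct values, A + A = {-34, -19, -4, 2, 17, 38}, so |A + A| = 6. Thus K = 6/3 = 2. For comparison, the minimum possible |A + A| over all 3-element sets is 2·3 − 1 = 5 (so min K = 5/3), attained only by arithmetic progressions.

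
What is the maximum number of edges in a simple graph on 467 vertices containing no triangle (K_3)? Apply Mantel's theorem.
ex(467, K_3) = ⌊467^2/4⌋ = 54522

Mantel (1907): a triangle-free graph on n vertices has at most ⌊n^2/4⌋ edges, with equality for the complete bipartite graph K_{⌊n/2⌋, ⌈n/2⌉}. For n = 467: ⌊467^2/4⌋ = ⌊218089/4⌋ = 54522. The extremal graph is K_{233, 234}, which has 233·234 = 54522 edges.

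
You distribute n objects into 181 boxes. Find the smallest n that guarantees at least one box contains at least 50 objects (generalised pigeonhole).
n = (50 − 1)·181 + 1 = 8870

By the generalised pigeonhole principle, to guarantee some box contains ≥ r objects we need more than (r − 1) · k objects total. Threshold: n = (r − 1) · k + 1. With r = 50 and k = 181: n = 49 · 181 + 1 = 8869 + 1 = 8870. For n = 8869 = 49 · 181, we can put exactly 49 objects in every box, avoiding 50 in any single one — so 8870 is tight.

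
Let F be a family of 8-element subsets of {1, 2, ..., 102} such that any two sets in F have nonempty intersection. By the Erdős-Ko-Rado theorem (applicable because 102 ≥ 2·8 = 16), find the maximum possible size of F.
max |F| = C(101, 7) = 17199613200

The Erdős-Ko-Rado theorem states: for n ≥ 2k, an intersecting family of k-subsets of an n-element set has size at most C(n − 1, k − 1), with equality for 'star' families {A ⊆ [n] : |A| = k, i ∈ A} (fix an element i). For n = 102, k = 8: C(101, 7) = 17199613200.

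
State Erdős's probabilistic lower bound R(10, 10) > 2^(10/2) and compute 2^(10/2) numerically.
2^(10/2) = 32; so R(10, 10) > 32

Colour each edge of K_n uniformly at random with red/blue. The expected number of monochromatic K_10 is C(n, 10) · 2 · 2^(−C(10,2)). If C(n, 10) · 2^(1 − C(10,2)) < 1, then with positive probability no monochromatic K_10 exists, so R(10, 10) > n. The standard estimate C(n, 10) ≤ n^10/10! shows this inequality holds whenever n ≤ 2^(10/2) (since 10! · 2^(C(10,2) − 1) > 2^(10^2/2) ≥ n^10). Hence R(10, 10) > 2^(10/2) = 32.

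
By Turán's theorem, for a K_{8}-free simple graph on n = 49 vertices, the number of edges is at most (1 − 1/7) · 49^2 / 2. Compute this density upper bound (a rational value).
Turán density bound = (6/7) · 49^2/2 = 1029

Turán's theorem: ex(n, K_{r+1}) is achieved by the complete r-partite Turán graph T(n, r) with parts as balanced as possible, and is at most (1 − 1/r) · n^2/2. For r = 7, n = 49: the density bound is (6/7) · 2401/2 = 1029. Since 7 ∣ 49, the Turán graph T(49, 7) has parts of equal size 7, and its edge count e(T(49, 7)) = 1029 attains the density bound exactly.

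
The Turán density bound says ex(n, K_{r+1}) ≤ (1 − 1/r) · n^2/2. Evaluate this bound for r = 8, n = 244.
Turán density bound = (7/8) · 244^2/2 = 26047

Turán's theorem: ex(n, K_{r+1}) is achieved by the complete r-partite Turán graph T(n, r) with parts as balanced as possible, and is at most (1 − 1/r) · n^2/2. For r = 8, n = 244: the density bound is (7/8) · 59536/2 = 26047. The integer-valued extremum is e(T(244, 8)) = 26046, which is strictly less than the density bound 26047 since 8 ∤ 244 (the parts of T(244, 8) cannot all be equal).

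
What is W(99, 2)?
W(99, 2) = 99 + 1 = 100

A 2-term AP is any pair of integers, so a monochromatic 2-AP exists iff some colour is used at least twice. With 99 colours, the colouring i ↦ i on {1, ..., 99} uses each colour once, avoiding any monochromatic pair, so W(99, 2) > 99. For {1, ..., 100}, pigeonhole forces two integers of the same colour, which form a monochromatic 2-AP. Hence W(99, 2) = 100.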